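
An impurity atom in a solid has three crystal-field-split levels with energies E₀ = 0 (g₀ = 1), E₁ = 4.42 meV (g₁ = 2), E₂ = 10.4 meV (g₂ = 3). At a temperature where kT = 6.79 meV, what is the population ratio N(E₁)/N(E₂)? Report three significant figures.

n₁/n₂ = (g₁/g₂) exp[−(E₁−E₂)/kT] = (2/3) × exp(−(-5.98 meV)/(6.79 meV)) = (2/3) × exp(0.88071) = 1.61.

1.61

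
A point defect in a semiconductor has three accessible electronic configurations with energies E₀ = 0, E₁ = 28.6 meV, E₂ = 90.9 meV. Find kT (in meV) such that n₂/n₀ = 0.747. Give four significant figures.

n₂/n₀ = exp[−(E₂−E₀)/kT] = 0.747.
⇒ (E₂−E₀)/kT = ln(1/0.747) = ln(1.33869) = 0.291692.
kT = 90.9 meV / 0.291692 = 311.6 meV.

311.6 meV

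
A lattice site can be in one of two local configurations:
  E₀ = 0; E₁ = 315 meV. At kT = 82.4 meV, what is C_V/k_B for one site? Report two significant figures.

0.31

Eᵢ/kT = 0, 3.823.
Z = Σ e^(−Eᵢ/kT) = e^(−0) + e^(−3.823) = 1.000 + 0.02186 = 1.022.
⟨E⟩ = 6.738 meV, ⟨E²⟩ = 2122 meV².
C_V/k_B = (⟨E²⟩ − ⟨E⟩²)/(kT)² = (2122 − 45.40)/6790 = 0.31.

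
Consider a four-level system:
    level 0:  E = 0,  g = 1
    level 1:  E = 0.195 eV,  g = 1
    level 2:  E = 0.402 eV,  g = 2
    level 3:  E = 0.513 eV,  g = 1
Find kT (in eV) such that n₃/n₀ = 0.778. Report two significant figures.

2.0 eV

n₃/n₀ = (g₃/g₀) exp[−(E₃−E₀)/kT] = 0.778.
⇒ (E₃−E₀)/kT = ln((1/1)/0.778) = ln(1.285) = 0.2508.
kT = 0.513 eV / 0.2508 = 2.0 eV.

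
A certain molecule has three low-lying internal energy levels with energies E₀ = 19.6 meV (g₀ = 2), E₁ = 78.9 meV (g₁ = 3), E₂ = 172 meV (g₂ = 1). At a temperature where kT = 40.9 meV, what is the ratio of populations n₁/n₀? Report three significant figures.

n₁/n₀ = (g₁/g₀) exp[−(E₁−E₀)/kT] = (3/2) × exp(−(59.3 meV)/(40.9 meV)) = (3/2) × exp(-1.4499) = 0.352.

0.352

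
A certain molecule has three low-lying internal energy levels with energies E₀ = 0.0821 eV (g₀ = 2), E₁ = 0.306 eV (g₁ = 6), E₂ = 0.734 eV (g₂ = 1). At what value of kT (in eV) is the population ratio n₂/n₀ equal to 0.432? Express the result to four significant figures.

n₂/n₀ = (g₂/g₀) exp[−(E₂−E₀)/kT] = 0.432.
⇒ (E₂−E₀)/kT = ln((1/2)/0.432) = ln(1.15741) = 0.146185.
kT = 0.6519 eV / 0.146185 = 4.459 eV.

4.459 eV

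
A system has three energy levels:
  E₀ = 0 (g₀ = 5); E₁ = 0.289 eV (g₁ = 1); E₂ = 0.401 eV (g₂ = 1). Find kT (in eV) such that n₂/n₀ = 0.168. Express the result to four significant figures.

n₂/n₀ = (g₂/g₀) exp[−(E₂−E₀)/kT] = 0.168.
⇒ (E₂−E₀)/kT = ln((1/5)/0.168) = ln(1.19048) = 0.174357.
kT = 0.401 eV / 0.174357 = 2.300 eV.

2.300 eV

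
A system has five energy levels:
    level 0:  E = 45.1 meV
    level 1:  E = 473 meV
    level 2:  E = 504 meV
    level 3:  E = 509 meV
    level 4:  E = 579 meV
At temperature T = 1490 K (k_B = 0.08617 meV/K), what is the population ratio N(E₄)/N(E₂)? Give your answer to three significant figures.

k_BT = 0.08617 × 1490 K = 128.39 meV.
n₄/n₂ = exp[−(E₄−E₂)/kT] = exp(−(75 meV)/(128.39 meV)) = exp(-0.58416) = 0.558.

0.558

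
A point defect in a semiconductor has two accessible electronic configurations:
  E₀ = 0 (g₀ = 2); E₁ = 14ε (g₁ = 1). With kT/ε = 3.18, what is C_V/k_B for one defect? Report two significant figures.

Eᵢ/kT = 0, 4.403.
Z = Σ gᵢe^(−Eᵢ/kT) = 2·e^(−0) + 1·e^(−4.403) = 2.000 + 0.01224 = 2.012.
⟨E⟩ = 0.08517 ε, ⟨E²⟩ = 1.192 ε².
C_V/k_B = (⟨E²⟩ − ⟨E⟩²)/(kT)² = (1.192 − 0.007254)/10.11 = 0.12.

0.12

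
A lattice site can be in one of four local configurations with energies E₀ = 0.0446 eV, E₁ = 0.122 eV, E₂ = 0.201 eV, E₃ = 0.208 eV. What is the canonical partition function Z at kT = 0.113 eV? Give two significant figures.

Z = 1.3

Eᵢ/kT = 0.3947, 1.080, 1.779, 1.841.
Z = Σ e^(−Eᵢ/kT) = e^(−0.3947) + e^(−1.080) + e^(−1.779) + e^(−1.841) = 0.6739 + 0.3396 + 0.1688 + 0.1587 = 1.341.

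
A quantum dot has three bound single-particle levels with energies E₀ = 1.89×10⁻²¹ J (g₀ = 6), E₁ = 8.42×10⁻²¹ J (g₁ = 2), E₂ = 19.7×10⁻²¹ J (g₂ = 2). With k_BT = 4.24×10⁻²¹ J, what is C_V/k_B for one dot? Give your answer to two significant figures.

0.22

Eᵢ/kT = 0.4458, 1.986, 4.646.
Z = Σ gᵢe^(−Eᵢ/kT) = 6·e^(−0.4458) + 2·e^(−1.986) + 2·e^(−4.646) = 3.842 + 0.2745 + 0.01920 = 4.136.
⟨E⟩ = 2.406, ⟨E²⟩ = 9.825.
C_V/k_B = (⟨E²⟩ − ⟨E⟩²)/(kT)² = (9.825 − 5.789)/17.98 = 0.22.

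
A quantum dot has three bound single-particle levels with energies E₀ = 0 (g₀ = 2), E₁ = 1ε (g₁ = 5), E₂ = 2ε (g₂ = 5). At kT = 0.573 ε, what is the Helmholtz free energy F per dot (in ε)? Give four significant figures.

-0.6344 ε

Eᵢ/kT = 0, 1.74520, 3.49040.
Z = Σ gᵢe^(−Eᵢ/kT) = 2·e^(−0) + 5·e^(−1.74520) + 5·e^(−3.49040) = 2.00000 + 0.873050 + 0.152443 = 3.02549.
F = −kT ln Z = −0.573 × ln(3.02549) = −0.573 × 1.10707 = -0.6344 ε.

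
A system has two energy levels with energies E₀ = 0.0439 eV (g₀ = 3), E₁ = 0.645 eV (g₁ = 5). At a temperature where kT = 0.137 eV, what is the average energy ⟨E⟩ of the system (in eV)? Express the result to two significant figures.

0.056 eV

Eᵢ/kT = 0.3204, 4.708.
Z = Σ gᵢe^(−Eᵢ/kT) = 3·e^(−0.3204) + 5·e^(−4.708) = 2.178 + 0.04511 = 2.223.
⟨E⟩ = Σ Eᵢ gᵢe^(−Eᵢ/kT) / Z = (0.0439·2.178 + 0.645·0.04511) / 2.223 = 0.056 eV.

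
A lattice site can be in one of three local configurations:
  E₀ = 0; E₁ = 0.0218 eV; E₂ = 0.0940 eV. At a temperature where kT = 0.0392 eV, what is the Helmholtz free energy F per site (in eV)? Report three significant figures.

Eᵢ/kT = 0, 0.55612, 2.3980.
Z = Σ e^(−Eᵢ/kT) = e^(−0) + e^(−0.55612) + e^(−2.3980) = 1.0000 + 0.57343 + 0.090900 = 1.6643.
F = −kT ln Z = −0.0392 × ln(1.6643) = −0.0392 × 0.50940 = -0.0200 eV.

-0.0200 eV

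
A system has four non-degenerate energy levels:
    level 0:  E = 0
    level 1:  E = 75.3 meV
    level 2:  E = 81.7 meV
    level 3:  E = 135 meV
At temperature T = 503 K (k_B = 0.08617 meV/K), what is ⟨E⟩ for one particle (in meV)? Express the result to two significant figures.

k_BT = 0.08617 × 503 K = 43.34 meV.
Eᵢ/kT = 0, 1.737, 1.885, 3.115.
Z = Σ e^(−Eᵢ/kT) = e^(−0) + e^(−1.737) + e^(−1.885) + e^(−3.115) = 1.000 + 0.1760 + 0.1518 + 0.04438 = 1.372.
⟨E⟩ = Σ Eᵢ e^(−Eᵢ/kT) / Z = (0·1.000 + 75.3·0.1760 + 81.7·0.1518 + 135·0.04438) / 1.372 = 23 meV.

23 meV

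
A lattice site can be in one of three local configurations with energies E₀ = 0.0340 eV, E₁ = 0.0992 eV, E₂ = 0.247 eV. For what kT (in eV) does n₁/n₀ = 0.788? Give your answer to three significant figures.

n₁/n₀ = exp[−(E₁−E₀)/kT] = 0.788.
⇒ (E₁−E₀)/kT = ln(1/0.788) = ln(1.2690) = 0.23823.
kT = 0.0652 eV / 0.23823 = 0.274 eV.

0.274 eV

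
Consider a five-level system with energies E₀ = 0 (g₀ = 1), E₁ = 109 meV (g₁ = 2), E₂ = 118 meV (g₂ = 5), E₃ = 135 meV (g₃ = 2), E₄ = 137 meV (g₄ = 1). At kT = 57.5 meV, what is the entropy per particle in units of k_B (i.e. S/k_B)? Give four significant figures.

1.949

Eᵢ/kT = 0, 1.89565, 2.05217, 2.34783, 2.38261.
Z = Σ gᵢe^(−Eᵢ/kT) = 1·e^(−0) + 2·e^(−1.89565) + 5·e^(−2.05217) + 2·e^(−2.34783) + 1·e^(−2.38261) = 1.00000 + 0.300441 + 0.642279 + 0.191153 + 0.0923093 = 2.22618.
⟨E⟩ = Σ EᵢPᵢ = 66.0275 meV.
S/k_B = ln Z + ⟨E⟩/kT = ln(2.22618) + 66.0275/57.5 = 0.800287 + 1.14830 = 1.949.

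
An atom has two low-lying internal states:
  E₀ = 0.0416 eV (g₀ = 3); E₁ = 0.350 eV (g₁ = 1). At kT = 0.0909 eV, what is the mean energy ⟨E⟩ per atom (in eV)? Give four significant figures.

Eᵢ/kT = 0.457646, 3.85039.
Z = Σ gᵢe^(−Eᵢ/kT) = 3·e^(−0.457646) + 1·e^(−3.85039) = 1.89831 + 0.0212714 = 1.91958.
⟨E⟩ = Σ Eᵢ gᵢe^(−Eᵢ/kT) / Z = (0.0416·1.89831 + 0.350·0.0212714) / 1.91958 = 0.04502 eV.

0.04502 eV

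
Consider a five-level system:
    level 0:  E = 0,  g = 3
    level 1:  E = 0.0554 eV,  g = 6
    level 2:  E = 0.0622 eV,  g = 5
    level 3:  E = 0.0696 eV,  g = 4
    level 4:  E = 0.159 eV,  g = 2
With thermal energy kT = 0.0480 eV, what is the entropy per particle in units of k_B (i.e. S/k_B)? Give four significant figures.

2.748

Eᵢ/kT = 0, 1.15417, 1.29583, 1.45000, 3.31250.
Z = Σ gᵢe^(−Eᵢ/kT) = 3·e^(−0) + 6·e^(−1.15417) + 5·e^(−1.29583) + 4·e^(−1.45000) + 2·e^(−3.31250) = 3.00000 + 1.89191 + 1.36835 + 0.938281 + 0.0728500 = 7.27139.
⟨E⟩ = Σ EᵢPᵢ = 0.0366932 eV.
S/k_B = ln Z + ⟨E⟩/kT = ln(7.27139) + 0.0366932/0.0480 = 1.98395 + 0.764442 = 2.748.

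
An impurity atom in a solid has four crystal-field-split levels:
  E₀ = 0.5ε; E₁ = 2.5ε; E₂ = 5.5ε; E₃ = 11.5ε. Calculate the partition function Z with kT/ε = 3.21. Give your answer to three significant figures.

Eᵢ/kT = 0.15576, 0.77882, 1.7134, 3.5826.
Z = Σ e^(−Eᵢ/kT) = e^(−0.15576) + e^(−0.77882) + e^(−1.7134) + e^(−3.5826) = 0.85576 + 0.45895 + 0.18025 + 0.027803 = 1.5228.

Z = 1.52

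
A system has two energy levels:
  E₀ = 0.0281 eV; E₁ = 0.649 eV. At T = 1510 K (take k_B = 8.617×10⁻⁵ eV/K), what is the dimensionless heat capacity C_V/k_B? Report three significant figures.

k_BT = 8.617×10⁻⁵ × 1510 K = 0.13012 eV.
Eᵢ/kT = 0.21595, 4.9877.
Z = Σ e^(−Eᵢ/kT) = e^(−0.21595) + e^(−4.9877) = 0.80578 + 0.0068213 = 0.81260.
⟨E⟩ = 0.033312 eV, ⟨E²⟩ = 0.0043187 eV².
C_V/k_B = (⟨E²⟩ − ⟨E⟩²)/(kT)² = (0.0043187 − 0.0011097)/0.016931 = 0.190.

0.190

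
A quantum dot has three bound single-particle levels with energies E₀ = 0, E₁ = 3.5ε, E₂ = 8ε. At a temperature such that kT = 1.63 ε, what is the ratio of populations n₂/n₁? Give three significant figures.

0.0632

n₂/n₁ = exp[−(E₂−E₁)/kT] = exp(−(4.5ε)/(1.63ε)) = exp(-2.7607) = 0.0632.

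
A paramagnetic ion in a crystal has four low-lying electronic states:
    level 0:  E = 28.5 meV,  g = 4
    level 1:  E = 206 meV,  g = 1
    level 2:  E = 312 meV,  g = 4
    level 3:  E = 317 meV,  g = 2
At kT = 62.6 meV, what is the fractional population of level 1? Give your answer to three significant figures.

0.0142

Eᵢ/kT = 0.45527, 3.2907, 4.9840, 5.0639.
Z = Σ gᵢe^(−Eᵢ/kT) = 4·e^(−0.45527) + 1·e^(−3.2907) + 4·e^(−4.9840) + 2·e^(−5.0639) = 2.5371 + 0.037228 + 0.027386 + 0.012642 = 2.6144.
P₁ = g₁ e^(−E₁/kT) / Z = 0.037228/2.6144 = 0.0142.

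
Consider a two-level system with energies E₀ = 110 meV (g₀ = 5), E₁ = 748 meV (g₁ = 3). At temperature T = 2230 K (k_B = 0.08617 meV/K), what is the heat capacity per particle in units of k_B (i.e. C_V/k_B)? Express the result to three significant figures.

k_BT = 0.08617 × 2230 K = 192.16 meV.
Eᵢ/kT = 0.57244, 3.8926.
Z = Σ gᵢe^(−Eᵢ/kT) = 5·e^(−0.57244) + 3·e^(−3.8926) = 2.8207 + 0.061177 = 2.8819.
⟨E⟩ = 123.54 meV, ⟨E²⟩ = 23720 meV².
C_V/k_B = (⟨E²⟩ − ⟨E⟩²)/(kT)² = (23720 − 15262)/36925 = 0.229.

0.229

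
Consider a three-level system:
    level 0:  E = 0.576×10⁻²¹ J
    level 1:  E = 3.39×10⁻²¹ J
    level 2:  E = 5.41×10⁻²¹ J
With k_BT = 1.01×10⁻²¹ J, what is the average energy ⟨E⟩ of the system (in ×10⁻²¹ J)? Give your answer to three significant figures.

0.776 ×10⁻²¹ J

Eᵢ/kT = 0.57030, 3.3564, 5.3564.
Z = Σ e^(−Eᵢ/kT) = e^(−0.57030) + e^(−3.3564) + e^(−5.3564) = 0.56536 + 0.034861 + 0.0047179 = 0.60494.
⟨E⟩ = Σ Eᵢ e^(−Eᵢ/kT) / Z = (0.576·0.56536 + 3.39·0.034861 + 5.41·0.0047179) / 0.60494 = 0.776 ×10⁻²¹ J.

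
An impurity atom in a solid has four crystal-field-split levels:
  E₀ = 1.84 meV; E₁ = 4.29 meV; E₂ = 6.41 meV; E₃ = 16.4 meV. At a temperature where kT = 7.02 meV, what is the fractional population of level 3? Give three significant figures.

0.0534

Eᵢ/kT = 0.26211, 0.61111, 0.91311, 2.3362.
Z = Σ e^(−Eᵢ/kT) = e^(−0.26211) + e^(−0.61111) + e^(−0.91311) + e^(−2.3362) = 0.76943 + 0.54275 + 0.40127 + 0.096694 = 1.8101.
P₃ = e^(−E₃/kT) / Z = 0.096694/1.8101 = 0.0534.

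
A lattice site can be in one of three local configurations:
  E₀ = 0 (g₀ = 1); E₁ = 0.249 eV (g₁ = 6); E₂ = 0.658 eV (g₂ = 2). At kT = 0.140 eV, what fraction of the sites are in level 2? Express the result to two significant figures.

0.0090

Eᵢ/kT = 0, 1.779, 4.700.
Z = Σ gᵢe^(−Eᵢ/kT) = 1·e^(−0) + 6·e^(−1.779) + 2·e^(−4.700) = 1.000 + 1.013 + 0.01819 = 2.031.
P₂ = g₂ e^(−E₂/kT) / Z = 0.01819/2.031 = 0.0090.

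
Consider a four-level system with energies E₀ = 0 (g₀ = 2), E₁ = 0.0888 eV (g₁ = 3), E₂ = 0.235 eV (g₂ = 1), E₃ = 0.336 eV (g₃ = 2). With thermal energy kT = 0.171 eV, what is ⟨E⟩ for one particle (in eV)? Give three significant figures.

Eᵢ/kT = 0, 0.51930, 1.3743, 1.9649.
Z = Σ gᵢe^(−Eᵢ/kT) = 2·e^(−0) + 3·e^(−0.51930) + 1·e^(−1.3743) + 2·e^(−1.9649) = 2.0000 + 1.7848 + 0.25302 + 0.28034 = 4.3182.
⟨E⟩ = Σ Eᵢ gᵢe^(−Eᵢ/kT) / Z = (0·2.0000 + 0.0888·1.7848 + 0.235·0.25302 + 0.336·0.28034) / 4.3182 = 0.0723 eV.

0.0723 eV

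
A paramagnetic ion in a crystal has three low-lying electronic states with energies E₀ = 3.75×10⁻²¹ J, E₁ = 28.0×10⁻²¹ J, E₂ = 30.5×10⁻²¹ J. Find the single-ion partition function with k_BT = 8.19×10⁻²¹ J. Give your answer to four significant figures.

Eᵢ/kT = 0.457875, 3.41880, 3.72405.
Z = Σ e^(−Eᵢ/kT) = e^(−0.457875) + e^(−3.41880) + e^(−3.72405) = 0.632627 + 0.0327517 + 0.0241360 = 0.689515.

Z = 0.6895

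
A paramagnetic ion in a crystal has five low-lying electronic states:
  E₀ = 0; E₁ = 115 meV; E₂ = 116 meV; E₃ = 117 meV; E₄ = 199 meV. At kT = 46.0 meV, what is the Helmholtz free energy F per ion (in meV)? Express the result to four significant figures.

Eᵢ/kT = 0, 2.50000, 2.52174, 2.54348, 4.32609.
Z = Σ e^(−Eᵢ/kT) = e^(−0) + e^(−2.50000) + e^(−2.52174) + e^(−2.54348) + e^(−4.32609) = 1.00000 + 0.0820850 + 0.0803197 + 0.0785924 + 0.0132191 = 1.25422.
F = −kT ln Z = −46.0 × ln(1.25422) = −46.0 × 0.226514 = -10.42 meV.

-10.42 meV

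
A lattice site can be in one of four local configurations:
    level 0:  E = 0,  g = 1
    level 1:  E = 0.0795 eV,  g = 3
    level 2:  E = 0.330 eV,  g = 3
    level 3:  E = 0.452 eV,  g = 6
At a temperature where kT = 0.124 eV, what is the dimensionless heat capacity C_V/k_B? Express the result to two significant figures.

0.90

Eᵢ/kT = 0, 0.6411, 2.661, 3.645.
Z = Σ gᵢe^(−Eᵢ/kT) = 1·e^(−0) + 3·e^(−0.6411) + 3·e^(−2.661) + 6·e^(−3.645) = 1.000 + 1.580 + 0.2096 + 0.1567 = 2.946.
⟨E⟩ = 0.09016 eV, ⟨E²⟩ = 0.02200 eV².
C_V/k_B = (⟨E²⟩ − ⟨E⟩²)/(kT)² = (0.02200 − 0.008129)/0.01538 = 0.90.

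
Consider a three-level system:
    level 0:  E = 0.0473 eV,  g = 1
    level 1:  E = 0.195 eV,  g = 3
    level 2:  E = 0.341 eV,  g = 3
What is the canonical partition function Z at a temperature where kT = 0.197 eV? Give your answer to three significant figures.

Z = 2.43

Eᵢ/kT = 0.24010, 0.98985, 1.7310.
Z = Σ gᵢe^(−Eᵢ/kT) = 1·e^(−0.24010) + 3·e^(−0.98985) + 3·e^(−1.7310) = 0.78655 + 1.1149 + 0.53132 = 2.4328.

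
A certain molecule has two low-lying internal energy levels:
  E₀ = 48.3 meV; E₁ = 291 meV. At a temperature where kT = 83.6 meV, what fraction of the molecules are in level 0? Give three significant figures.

Eᵢ/kT = 0.57775, 3.4809.
Z = Σ e^(−Eᵢ/kT) = e^(−0.57775) + e^(−3.4809) = 0.56116 + 0.030780 = 0.59194.
P₀ = e^(−E₀/kT) / Z = 0.56116/0.59194 = 0.948.

0.948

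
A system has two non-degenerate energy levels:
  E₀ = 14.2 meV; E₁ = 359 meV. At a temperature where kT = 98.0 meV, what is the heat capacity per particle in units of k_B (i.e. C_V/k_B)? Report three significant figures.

0.346

Eᵢ/kT = 0.14490, 3.6633.
Z = Σ e^(−Eᵢ/kT) = e^(−0.14490) + e^(−3.6633) = 0.86511 + 0.025648 = 0.89076.
⟨E⟩ = 24.128 meV, ⟨E²⟩ = 3906.8 meV².
C_V/k_B = (⟨E²⟩ − ⟨E⟩²)/(kT)² = (3906.8 − 582.16)/9604.0 = 0.346.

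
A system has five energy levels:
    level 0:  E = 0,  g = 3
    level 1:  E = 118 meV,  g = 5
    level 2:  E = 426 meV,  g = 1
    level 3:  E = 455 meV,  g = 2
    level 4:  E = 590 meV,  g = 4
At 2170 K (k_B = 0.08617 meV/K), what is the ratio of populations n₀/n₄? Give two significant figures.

18

k_BT = 0.08617 × 2170 K = 187.0 meV.
n₀/n₄ = (g₀/g₄) exp[−(E₀−E₄)/kT] = (3/4) × exp(−(-590 meV)/(187.0 meV)) = (3/4) × exp(3.155) = 18.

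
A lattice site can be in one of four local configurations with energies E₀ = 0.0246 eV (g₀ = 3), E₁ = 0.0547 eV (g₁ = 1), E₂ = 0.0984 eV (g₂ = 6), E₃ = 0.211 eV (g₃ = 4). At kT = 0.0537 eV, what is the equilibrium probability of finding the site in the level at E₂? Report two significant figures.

Eᵢ/kT = 0.4581, 1.019, 1.832, 3.929.
Z = Σ gᵢe^(−Eᵢ/kT) = 3·e^(−0.4581) + 1·e^(−1.019) + 6·e^(−1.832) + 4·e^(−3.929) = 1.897 + 0.3610 + 0.9606 + 0.07865 = 3.297.
P₂ = g₂ e^(−E₂/kT) / Z = 0.9606/3.297 = 0.29.

0.29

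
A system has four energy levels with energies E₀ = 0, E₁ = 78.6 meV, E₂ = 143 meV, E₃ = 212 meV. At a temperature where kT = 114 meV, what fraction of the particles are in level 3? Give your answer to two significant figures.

0.080

Eᵢ/kT = 0, 0.6895, 1.254, 1.860.
Z = Σ e^(−Eᵢ/kT) = e^(−0) + e^(−0.6895) + e^(−1.254) + e^(−1.860) = 1.000 + 0.5018 + 0.2854 + 0.1557 = 1.943.
P₃ = e^(−E₃/kT) / Z = 0.1557/1.943 = 0.080.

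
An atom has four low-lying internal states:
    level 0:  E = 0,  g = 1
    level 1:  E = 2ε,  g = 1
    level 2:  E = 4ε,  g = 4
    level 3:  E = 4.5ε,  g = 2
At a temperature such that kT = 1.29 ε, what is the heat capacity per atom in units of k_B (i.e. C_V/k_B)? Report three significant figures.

1.48

Eᵢ/kT = 0, 1.5504, 3.1008, 3.4884.
Z = Σ gᵢe^(−Eᵢ/kT) = 1·e^(−0) + 1·e^(−1.5504) + 4·e^(−3.1008) + 2·e^(−3.4884) = 1.0000 + 0.21216 + 0.18005 + 0.061099 = 1.4533.
⟨E⟩ = 0.97672 ε, ⟨E²⟩ = 3.4175 ε².
C_V/k_B = (⟨E²⟩ − ⟨E⟩²)/(kT)² = (3.4175 − 0.95398)/1.6641 = 1.48.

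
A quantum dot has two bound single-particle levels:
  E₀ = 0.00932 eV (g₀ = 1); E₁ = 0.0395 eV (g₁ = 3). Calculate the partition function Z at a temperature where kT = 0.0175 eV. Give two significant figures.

Eᵢ/kT = 0.5326, 2.257.
Z = Σ gᵢe^(−Eᵢ/kT) = 1·e^(−0.5326) + 3·e^(−2.257) = 0.5871 + 0.3140 = 0.9011.

Z = 0.90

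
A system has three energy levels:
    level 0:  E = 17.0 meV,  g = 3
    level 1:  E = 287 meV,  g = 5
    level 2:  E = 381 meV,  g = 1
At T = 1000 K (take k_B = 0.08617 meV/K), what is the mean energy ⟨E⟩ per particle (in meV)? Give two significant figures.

k_BT = 0.08617 × 1000 K = 86.17 meV.
Eᵢ/kT = 0.1973, 3.331, 4.421.
Z = Σ gᵢe^(−Eᵢ/kT) = 3·e^(−0.1973) + 5·e^(−3.331) + 1·e^(−4.421) = 2.463 + 0.1788 + 0.01202 = 2.654.
⟨E⟩ = Σ Eᵢ gᵢe^(−Eᵢ/kT) / Z = (17.0·2.463 + 287·0.1788 + 381·0.01202) / 2.654 = 37 meV.

37 meV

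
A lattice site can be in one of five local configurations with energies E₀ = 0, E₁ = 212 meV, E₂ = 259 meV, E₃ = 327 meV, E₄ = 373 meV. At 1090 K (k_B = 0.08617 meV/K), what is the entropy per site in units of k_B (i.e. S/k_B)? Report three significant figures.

k_BT = 0.08617 × 1090 K = 93.925 meV.
Eᵢ/kT = 0, 2.2571, 2.7575, 3.4815, 3.9713.
Z = Σ e^(−Eᵢ/kT) = e^(−0) + e^(−2.2571) + e^(−2.7575) + e^(−3.4815) + e^(−3.9713) = 1.0000 + 0.10465 + 0.063450 + 0.030761 + 0.018849 = 1.2177.
⟨E⟩ = Σ EᵢPᵢ = 45.749 meV.
S/k_B = ln Z + ⟨E⟩/kT = ln(1.2177) + 45.749/93.925 = 0.19696 + 0.48708 = 0.684.

0.684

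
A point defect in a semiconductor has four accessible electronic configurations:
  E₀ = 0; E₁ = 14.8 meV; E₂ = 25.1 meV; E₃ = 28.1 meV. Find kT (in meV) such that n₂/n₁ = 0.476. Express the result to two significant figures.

14 meV

n₂/n₁ = exp[−(E₂−E₁)/kT] = 0.476.
⇒ (E₂−E₁)/kT = ln(1/0.476) = ln(2.101) = 0.7424.
kT = 10.3 meV / 0.7424 = 14 meV.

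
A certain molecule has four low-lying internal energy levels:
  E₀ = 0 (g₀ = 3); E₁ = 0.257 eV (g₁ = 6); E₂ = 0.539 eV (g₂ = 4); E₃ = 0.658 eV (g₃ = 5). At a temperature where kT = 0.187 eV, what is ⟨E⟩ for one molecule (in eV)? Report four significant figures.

0.1244 eV

Eᵢ/kT = 0, 1.37433, 2.88235, 3.51872.
Z = Σ gᵢe^(−Eᵢ/kT) = 3·e^(−0) + 6·e^(−1.37433) + 4·e^(−2.88235) + 5·e^(−3.51872) = 3.00000 + 1.51805 + 0.224012 + 0.148187 = 4.89025.
⟨E⟩ = Σ Eᵢ gᵢe^(−Eᵢ/kT) / Z = (0·3.00000 + 0.257·1.51805 + 0.539·0.224012 + 0.658·0.148187) / 4.89025 = 0.1244 eV.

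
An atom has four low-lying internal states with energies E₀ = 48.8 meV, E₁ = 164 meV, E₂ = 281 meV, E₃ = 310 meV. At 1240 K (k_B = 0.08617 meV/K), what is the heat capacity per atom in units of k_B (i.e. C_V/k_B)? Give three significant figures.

0.654

k_BT = 0.08617 × 1240 K = 106.85 meV.
Eᵢ/kT = 0.45672, 1.5349, 2.6299, 2.9013.
Z = Σ e^(−Eᵢ/kT) = e^(−0.45672) + e^(−1.5349) + e^(−2.6299) + e^(−2.9013) = 0.63336 + 0.21548 + 0.072086 + 0.054952 = 0.97588.
⟨E⟩ = 106.10 meV, ⟨E²⟩ = 18728 meV².
C_V/k_B = (⟨E²⟩ − ⟨E⟩²)/(kT)² = (18728 − 11257)/11417 = 0.654.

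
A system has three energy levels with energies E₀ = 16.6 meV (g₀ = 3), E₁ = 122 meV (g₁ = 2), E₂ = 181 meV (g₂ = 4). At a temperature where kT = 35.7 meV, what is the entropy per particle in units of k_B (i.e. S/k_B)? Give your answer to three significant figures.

Eᵢ/kT = 0.46499, 3.4174, 5.0700.
Z = Σ gᵢe^(−Eᵢ/kT) = 3·e^(−0.46499) + 2·e^(−3.4174) + 4·e^(−5.0700) = 1.8844 + 0.065595 + 0.025130 = 1.9751.
⟨E⟩ = Σ EᵢPᵢ = 22.192 meV.
S/k_B = ln Z + ⟨E⟩/kT = ln(1.9751) + 22.192/35.7 = 0.68062 + 0.62162 = 1.30.

1.30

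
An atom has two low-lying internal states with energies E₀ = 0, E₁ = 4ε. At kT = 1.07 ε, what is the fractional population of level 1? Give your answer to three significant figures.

0.0232

Eᵢ/kT = 0, 3.7383.
Z = Σ e^(−Eᵢ/kT) = e^(−0) + e^(−3.7383) = 1.0000 + 0.023795 = 1.0238.
P₁ = e^(−E₁/kT) / Z = 0.023795/1.0238 = 0.0232.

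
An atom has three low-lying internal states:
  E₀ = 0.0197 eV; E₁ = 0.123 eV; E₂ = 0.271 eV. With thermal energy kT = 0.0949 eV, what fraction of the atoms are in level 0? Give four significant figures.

Eᵢ/kT = 0.207587, 1.29610, 2.85564.
Z = Σ e^(−Eᵢ/kT) = e^(−0.207587) + e^(−1.29610) + e^(−2.85564) = 0.812543 + 0.273597 + 0.0575190 = 1.14366.
P₀ = e^(−E₀/kT) / Z = 0.812543/1.14366 = 0.7105.

0.7105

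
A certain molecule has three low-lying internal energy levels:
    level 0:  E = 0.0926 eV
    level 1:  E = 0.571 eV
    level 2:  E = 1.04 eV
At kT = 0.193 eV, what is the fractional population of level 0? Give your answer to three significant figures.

0.916

Eᵢ/kT = 0.47979, 2.9585, 5.3886.
Z = Σ e^(−Eᵢ/kT) = e^(−0.47979) + e^(−2.9585) + e^(−5.3886) = 0.61891 + 0.051897 + 0.0045684 = 0.67538.
P₀ = e^(−E₀/kT) / Z = 0.61891/0.67538 = 0.916.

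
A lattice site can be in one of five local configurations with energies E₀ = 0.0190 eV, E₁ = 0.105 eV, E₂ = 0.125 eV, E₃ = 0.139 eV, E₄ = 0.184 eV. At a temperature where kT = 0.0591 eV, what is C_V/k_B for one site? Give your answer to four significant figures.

0.8301

Eᵢ/kT = 0.321489, 1.77665, 2.11506, 2.35195, 3.11337.
Z = Σ e^(−Eᵢ/kT) = e^(−0.321489) + e^(−1.77665) + e^(−2.11506) + e^(−2.35195) + e^(−3.11337) = 0.725069 + 0.169204 + 0.120626 + 0.0951834 + 0.0444509 = 1.15453.
⟨E⟩ = 0.0589248 eV, ⟨E²⟩ = 0.00637140 eV².
C_V/k_B = (⟨E²⟩ − ⟨E⟩²)/(kT)² = (0.00637140 − 0.00347213)/0.00349281 = 0.8301.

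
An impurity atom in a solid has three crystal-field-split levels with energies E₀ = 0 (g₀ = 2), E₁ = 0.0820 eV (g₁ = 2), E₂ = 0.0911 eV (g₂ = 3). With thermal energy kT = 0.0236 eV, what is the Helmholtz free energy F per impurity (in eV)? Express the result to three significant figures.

Eᵢ/kT = 0, 3.4746, 3.8602.
Z = Σ gᵢe^(−Eᵢ/kT) = 2·e^(−0) + 2·e^(−3.4746) + 3·e^(−3.8602) = 2.0000 + 0.061948 + 0.063191 = 2.1251.
F = −kT ln Z = −0.0236 × ln(2.1251) = −0.0236 × 0.75382 = -0.0178 eV.

-0.0178 eV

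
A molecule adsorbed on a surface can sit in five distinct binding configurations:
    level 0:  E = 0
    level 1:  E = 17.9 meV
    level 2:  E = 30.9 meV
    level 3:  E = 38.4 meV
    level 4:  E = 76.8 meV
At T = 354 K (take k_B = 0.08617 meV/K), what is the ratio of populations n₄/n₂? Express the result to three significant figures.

k_BT = 0.08617 × 354 K = 30.504 meV.
n₄/n₂ = exp[−(E₄−E₂)/kT] = exp(−(45.9 meV)/(30.504 meV)) = exp(-1.5047) = 0.222.

0.222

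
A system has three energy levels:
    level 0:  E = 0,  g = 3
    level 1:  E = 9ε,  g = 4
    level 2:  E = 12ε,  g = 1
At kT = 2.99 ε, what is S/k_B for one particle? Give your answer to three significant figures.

Eᵢ/kT = 0, 3.0100, 4.0134.
Z = Σ gᵢe^(−Eᵢ/kT) = 3·e^(−0) + 4·e^(−3.0100) + 1·e^(−4.0134) = 3.0000 + 0.19717 + 0.018072 = 3.2152.
⟨E⟩ = Σ EᵢPᵢ = 0.61937 ε.
S/k_B = ln Z + ⟨E⟩/kT = ln(3.2152) + 0.61937/2.99 = 1.1679 + 0.20715 = 1.38.

1.38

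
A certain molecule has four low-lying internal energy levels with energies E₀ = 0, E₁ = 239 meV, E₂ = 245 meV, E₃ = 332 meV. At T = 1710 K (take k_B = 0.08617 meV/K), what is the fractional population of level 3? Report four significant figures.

0.07041

k_BT = 0.08617 × 1710 K = 147.351 meV.
Eᵢ/kT = 0, 1.62198, 1.66270, 2.25312.
Z = Σ e^(−Eᵢ/kT) = e^(−0) + e^(−1.62198) + e^(−1.66270) + e^(−2.25312) = 1.00000 + 0.197507 + 0.189626 + 0.105071 = 1.49220.
P₃ = e^(−E₃/kT) / Z = 0.105071/1.49220 = 0.07041.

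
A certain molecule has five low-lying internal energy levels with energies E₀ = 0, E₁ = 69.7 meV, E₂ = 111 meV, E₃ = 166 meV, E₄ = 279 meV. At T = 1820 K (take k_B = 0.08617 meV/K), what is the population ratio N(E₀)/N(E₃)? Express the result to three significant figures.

k_BT = 0.08617 × 1820 K = 156.83 meV.
n₀/n₃ = exp[−(E₀−E₃)/kT] = exp(−(-166 meV)/(156.83 meV)) = exp(1.0585) = 2.88.

2.88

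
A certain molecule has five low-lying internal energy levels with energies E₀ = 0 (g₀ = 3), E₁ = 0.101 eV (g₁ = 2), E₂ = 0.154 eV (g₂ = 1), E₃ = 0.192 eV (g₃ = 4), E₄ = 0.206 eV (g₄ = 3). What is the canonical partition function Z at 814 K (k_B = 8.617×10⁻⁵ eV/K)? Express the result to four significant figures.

k_BT = 8.617×10⁻⁵ × 814 K = 0.0701424 eV.
Eᵢ/kT = 0, 1.43993, 2.19553, 2.73729, 2.93688.
Z = Σ gᵢe^(−Eᵢ/kT) = 3·e^(−0) + 2·e^(−1.43993) + 1·e^(−2.19553) + 4·e^(−2.73729) + 3·e^(−2.93688) = 3.00000 + 0.473889 + 0.111300 + 0.258982 + 0.159093 = 4.00326.

Z = 4.003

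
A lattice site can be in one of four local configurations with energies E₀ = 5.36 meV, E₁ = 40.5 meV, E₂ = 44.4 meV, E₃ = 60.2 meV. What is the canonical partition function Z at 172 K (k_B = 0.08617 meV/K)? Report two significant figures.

Z = 0.83

k_BT = 0.08617 × 172 K = 14.82 meV.
Eᵢ/kT = 0.3617, 2.733, 2.996, 4.062.
Z = Σ e^(−Eᵢ/kT) = e^(−0.3617) + e^(−2.733) + e^(−2.996) + e^(−4.062) = 0.6965 + 0.06502 + 0.04999 + 0.01721 = 0.8287.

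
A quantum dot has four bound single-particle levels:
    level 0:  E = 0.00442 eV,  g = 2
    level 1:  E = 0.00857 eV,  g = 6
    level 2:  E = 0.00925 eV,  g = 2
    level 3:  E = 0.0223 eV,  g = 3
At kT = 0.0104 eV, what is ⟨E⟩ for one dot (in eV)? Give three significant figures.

0.00856 eV

Eᵢ/kT = 0.42500, 0.82404, 0.88942, 2.1442.
Z = Σ gᵢe^(−Eᵢ/kT) = 2·e^(−0.42500) + 6·e^(−0.82404) + 2·e^(−0.88942) + 3·e^(−2.1442) = 1.3075 + 2.6319 + 0.82179 + 0.35149 = 5.1127.
⟨E⟩ = Σ Eᵢ gᵢe^(−Eᵢ/kT) / Z = (0.00442·1.3075 + 0.00857·2.6319 + 0.00925·0.82179 + 0.0223·0.35149) / 5.1127 = 0.00856 eV.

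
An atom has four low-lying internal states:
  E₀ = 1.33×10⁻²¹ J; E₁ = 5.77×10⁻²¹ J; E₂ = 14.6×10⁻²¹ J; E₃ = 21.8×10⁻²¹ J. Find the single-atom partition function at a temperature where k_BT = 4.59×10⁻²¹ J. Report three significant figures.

Eᵢ/kT = 0.28976, 1.2571, 3.1808, 4.7495.
Z = Σ e^(−Eᵢ/kT) = e^(−0.28976) + e^(−1.2571) + e^(−3.1808) + e^(−4.7495) = 0.74844 + 0.28448 + 0.041552 + 0.0086560 = 1.0831.

Z = 1.08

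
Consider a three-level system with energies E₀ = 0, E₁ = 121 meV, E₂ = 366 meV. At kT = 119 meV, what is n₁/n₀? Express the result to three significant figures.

0.362

n₁/n₀ = exp[−(E₁−E₀)/kT] = exp(−(121 meV)/(119 meV)) = exp(-1.0168) = 0.362.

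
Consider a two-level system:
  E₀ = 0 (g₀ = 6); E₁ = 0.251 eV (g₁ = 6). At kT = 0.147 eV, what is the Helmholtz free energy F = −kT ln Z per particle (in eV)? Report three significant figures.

Eᵢ/kT = 0, 1.7075.
Z = Σ gᵢe^(−Eᵢ/kT) = 6·e^(−0) + 6·e^(−1.7075) = 6.0000 + 1.0879 = 7.0879.
F = −kT ln Z = −0.147 × ln(7.0879) = −0.147 × 1.9584 = -0.288 eV.

-0.288 eV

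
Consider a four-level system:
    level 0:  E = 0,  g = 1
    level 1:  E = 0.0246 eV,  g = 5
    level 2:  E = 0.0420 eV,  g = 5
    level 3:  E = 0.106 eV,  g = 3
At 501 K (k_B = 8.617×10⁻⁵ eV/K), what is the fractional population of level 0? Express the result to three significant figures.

0.167

k_BT = 8.617×10⁻⁵ × 501 K = 0.043171 eV.
Eᵢ/kT = 0, 0.56983, 0.97288, 2.4554.
Z = Σ gᵢe^(−Eᵢ/kT) = 1·e^(−0) + 5·e^(−0.56983) + 5·e^(−0.97288) + 3·e^(−2.4554) = 1.0000 + 2.8281 + 1.8900 + 0.25749 = 5.9756.
P₀ = g₀ e^(−E₀/kT) / Z = 1.0000/5.9756 = 0.167.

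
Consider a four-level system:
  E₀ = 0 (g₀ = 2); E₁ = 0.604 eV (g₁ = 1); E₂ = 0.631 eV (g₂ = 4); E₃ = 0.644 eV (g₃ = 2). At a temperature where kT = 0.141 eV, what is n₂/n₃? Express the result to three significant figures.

n₂/n₃ = (g₂/g₃) exp[−(E₂−E₃)/kT] = (4/2) × exp(−(-0.013 eV)/(0.141 eV)) = (4/2) × exp(0.092199) = 2.19.

2.19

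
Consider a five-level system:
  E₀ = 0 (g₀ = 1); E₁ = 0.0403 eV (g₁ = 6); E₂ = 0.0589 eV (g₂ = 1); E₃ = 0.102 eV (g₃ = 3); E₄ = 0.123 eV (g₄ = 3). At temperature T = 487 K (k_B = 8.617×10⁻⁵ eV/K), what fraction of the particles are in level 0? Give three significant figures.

k_BT = 8.617×10⁻⁵ × 487 K = 0.041965 eV.
Eᵢ/kT = 0, 0.96032, 1.4036, 2.4306, 2.9310.
Z = Σ gᵢe^(−Eᵢ/kT) = 1·e^(−0) + 6·e^(−0.96032) + 1·e^(−1.4036) + 3·e^(−2.4306) + 3·e^(−2.9310) = 1.0000 + 2.2966 + 0.24571 + 0.26395 + 0.16003 = 3.9663.
P₀ = g₀ e^(−E₀/kT) / Z = 1.0000/3.9663 = 0.252.

0.252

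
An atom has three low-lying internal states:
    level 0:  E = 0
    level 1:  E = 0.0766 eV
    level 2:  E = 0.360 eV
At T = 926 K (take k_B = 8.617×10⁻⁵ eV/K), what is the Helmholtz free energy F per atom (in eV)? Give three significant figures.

-0.0265 eV

k_BT = 8.617×10⁻⁵ × 926 K = 0.079793 eV.
Eᵢ/kT = 0, 0.95998, 4.5117.
Z = Σ e^(−Eᵢ/kT) = e^(−0) + e^(−0.95998) + e^(−4.5117) = 1.0000 + 0.38290 + 0.010980 = 1.3939.
F = −kT ln Z = −0.079793 × ln(1.3939) = −0.079793 × 0.33211 = -0.0265 eV.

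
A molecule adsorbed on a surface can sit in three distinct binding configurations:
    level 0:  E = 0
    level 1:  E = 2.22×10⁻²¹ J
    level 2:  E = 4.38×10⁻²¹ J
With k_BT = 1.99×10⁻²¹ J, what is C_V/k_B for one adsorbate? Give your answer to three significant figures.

0.477

Eᵢ/kT = 0, 1.1156, 2.2010.
Z = Σ e^(−Eᵢ/kT) = e^(−0) + e^(−1.1156) + e^(−2.2010) = 1.0000 + 0.32772 + 0.11069 = 1.4384.
⟨E⟩ = 0.84285, ⟨E²⟩ = 2.5992.
C_V/k_B = (⟨E²⟩ − ⟨E⟩²)/(kT)² = (2.5992 − 0.71040)/3.9601 = 0.477.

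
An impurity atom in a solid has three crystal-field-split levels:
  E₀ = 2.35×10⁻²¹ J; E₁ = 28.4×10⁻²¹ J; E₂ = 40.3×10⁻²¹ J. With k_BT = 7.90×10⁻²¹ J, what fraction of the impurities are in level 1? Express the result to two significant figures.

0.035

Eᵢ/kT = 0.2975, 3.595, 5.101.
Z = Σ e^(−Eᵢ/kT) = e^(−0.2975) + e^(−3.595) + e^(−5.101) = 0.7427 + 0.02746 + 0.006091 = 0.7763.
P₁ = e^(−E₁/kT) / Z = 0.02746/0.7763 = 0.035.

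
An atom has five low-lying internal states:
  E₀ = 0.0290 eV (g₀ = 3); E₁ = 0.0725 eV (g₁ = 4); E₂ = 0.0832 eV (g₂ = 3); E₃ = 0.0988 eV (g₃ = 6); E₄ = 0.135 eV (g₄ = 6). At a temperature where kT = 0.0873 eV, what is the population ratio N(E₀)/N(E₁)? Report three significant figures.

n₀/n₁ = (g₀/g₁) exp[−(E₀−E₁)/kT] = (3/4) × exp(−(-0.0435 eV)/(0.0873 eV)) = (3/4) × exp(0.49828) = 1.23.

1.23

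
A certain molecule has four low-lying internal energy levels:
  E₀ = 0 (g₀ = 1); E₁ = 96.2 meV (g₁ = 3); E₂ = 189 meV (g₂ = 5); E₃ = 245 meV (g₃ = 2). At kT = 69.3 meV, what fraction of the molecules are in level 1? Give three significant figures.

Eᵢ/kT = 0, 1.3882, 2.7273, 3.5354.
Z = Σ gᵢe^(−Eᵢ/kT) = 1·e^(−0) + 3·e^(−1.3882) + 5·e^(−2.7273) + 2·e^(−3.5354) = 1.0000 + 0.74857 + 0.32698 + 0.058294 = 2.1338.
P₁ = g₁ e^(−E₁/kT) / Z = 0.74857/2.1338 = 0.351.

0.351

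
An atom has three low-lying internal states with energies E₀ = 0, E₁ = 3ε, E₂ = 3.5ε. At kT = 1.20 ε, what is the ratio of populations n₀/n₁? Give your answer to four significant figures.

12.18

n₀/n₁ = exp[−(E₀−E₁)/kT] = exp(−(-3ε)/(1.20ε)) = exp(2.50000) = 12.18.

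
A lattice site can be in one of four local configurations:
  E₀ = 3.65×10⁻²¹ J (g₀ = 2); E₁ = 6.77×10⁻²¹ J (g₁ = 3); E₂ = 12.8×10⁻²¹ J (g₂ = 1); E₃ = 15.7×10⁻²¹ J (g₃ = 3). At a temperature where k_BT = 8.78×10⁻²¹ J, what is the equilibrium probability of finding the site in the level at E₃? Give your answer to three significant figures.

Eᵢ/kT = 0.41572, 0.77107, 1.4579, 1.7882.
Z = Σ gᵢe^(−Eᵢ/kT) = 2·e^(−0.41572) + 3·e^(−0.77107) + 1·e^(−1.4579) + 3·e^(−1.7882) = 1.3197 + 1.3876 + 0.23272 + 0.50178 = 3.4418.
P₃ = g₃ e^(−E₃/kT) / Z = 0.50178/3.4418 = 0.146.

0.146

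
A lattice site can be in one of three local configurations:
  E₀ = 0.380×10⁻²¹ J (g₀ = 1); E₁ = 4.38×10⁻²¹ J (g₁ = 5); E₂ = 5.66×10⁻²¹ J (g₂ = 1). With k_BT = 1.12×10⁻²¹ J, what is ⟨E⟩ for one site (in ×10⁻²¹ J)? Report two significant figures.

0.91 ×10⁻²¹ J

Eᵢ/kT = 0.3393, 3.911, 5.054.
Z = Σ gᵢe^(−Eᵢ/kT) = 1·e^(−0.3393) + 5·e^(−3.911) + 1·e^(−5.054) = 0.7123 + 0.1001 + 0.006384 = 0.8188.
⟨E⟩ = Σ Eᵢ gᵢe^(−Eᵢ/kT) / Z = (0.380·0.7123 + 4.38·0.1001 + 5.66·0.006384) / 0.8188 = 0.91 ×10⁻²¹ J.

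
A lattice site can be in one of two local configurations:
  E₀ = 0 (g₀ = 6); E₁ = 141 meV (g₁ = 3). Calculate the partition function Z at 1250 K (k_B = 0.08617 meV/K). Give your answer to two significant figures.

k_BT = 0.08617 × 1250 K = 107.7 meV.
Eᵢ/kT = 0, 1.309.
Z = Σ gᵢe^(−Eᵢ/kT) = 6·e^(−0) + 3·e^(−1.309) = 6.000 + 0.8103 = 6.810.

Z = 6.8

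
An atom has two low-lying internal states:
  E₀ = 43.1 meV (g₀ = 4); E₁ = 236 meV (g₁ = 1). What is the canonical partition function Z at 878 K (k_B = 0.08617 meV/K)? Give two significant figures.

Z = 2.3

k_BT = 0.08617 × 878 K = 75.66 meV.
Eᵢ/kT = 0.5697, 3.119.
Z = Σ gᵢe^(−Eᵢ/kT) = 4·e^(−0.5697) + 1·e^(−3.119) = 2.263 + 0.04420 = 2.307.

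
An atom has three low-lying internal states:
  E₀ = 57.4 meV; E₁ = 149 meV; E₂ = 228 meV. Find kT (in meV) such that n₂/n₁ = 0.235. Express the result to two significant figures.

n₂/n₁ = exp[−(E₂−E₁)/kT] = 0.235.
⇒ (E₂−E₁)/kT = ln(1/0.235) = ln(4.255) = 1.448.
kT = 79 meV / 1.448 = 55 meV.

55 meV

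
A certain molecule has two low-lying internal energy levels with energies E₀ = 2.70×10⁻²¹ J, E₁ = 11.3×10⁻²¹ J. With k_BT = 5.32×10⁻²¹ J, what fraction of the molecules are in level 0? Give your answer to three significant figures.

0.834

Eᵢ/kT = 0.50752, 2.1241.
Z = Σ e^(−Eᵢ/kT) = e^(−0.50752) + e^(−2.1241) = 0.60199 + 0.11954 = 0.72153.
P₀ = e^(−E₀/kT) / Z = 0.60199/0.72153 = 0.834.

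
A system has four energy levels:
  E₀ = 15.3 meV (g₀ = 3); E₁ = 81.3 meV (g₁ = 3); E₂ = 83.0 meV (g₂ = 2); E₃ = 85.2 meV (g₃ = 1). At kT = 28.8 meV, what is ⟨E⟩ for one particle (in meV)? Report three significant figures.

Eᵢ/kT = 0.53125, 2.8229, 2.8819, 2.9583.
Z = Σ gᵢe^(−Eᵢ/kT) = 3·e^(−0.53125) + 3·e^(−2.8229) + 2·e^(−2.8819) + 1·e^(−2.9583) = 1.7636 + 0.17830 + 0.11206 + 0.051907 = 2.1059.
⟨E⟩ = Σ Eᵢ gᵢe^(−Eᵢ/kT) / Z = (15.3·1.7636 + 81.3·0.17830 + 83.0·0.11206 + 85.2·0.051907) / 2.1059 = 26.2 meV.

26.2 meV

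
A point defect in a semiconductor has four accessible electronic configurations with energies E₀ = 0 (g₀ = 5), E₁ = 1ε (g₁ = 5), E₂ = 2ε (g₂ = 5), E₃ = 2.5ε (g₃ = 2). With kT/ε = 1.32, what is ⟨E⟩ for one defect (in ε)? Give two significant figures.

0.61 ε

Eᵢ/kT = 0, 0.7576, 1.515, 1.894.
Z = Σ gᵢe^(−Eᵢ/kT) = 5·e^(−0) + 5·e^(−0.7576) + 5·e^(−1.515) + 2·e^(−1.894) = 5.000 + 2.344 + 1.099 + 0.3009 = 8.744.
⟨E⟩ = Σ Eᵢ gᵢe^(−Eᵢ/kT) / Z = (0·5.000 + 1·2.344 + 2·1.099 + 2.5·0.3009) / 8.744 = 0.61 ε.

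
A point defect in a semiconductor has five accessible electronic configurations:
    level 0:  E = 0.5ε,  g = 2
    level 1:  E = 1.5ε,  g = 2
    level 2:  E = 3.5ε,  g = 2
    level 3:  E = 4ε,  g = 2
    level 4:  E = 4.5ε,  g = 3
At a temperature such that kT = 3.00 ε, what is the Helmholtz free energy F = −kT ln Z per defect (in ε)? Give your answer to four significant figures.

-4.659 ε

Eᵢ/kT = 0.166667, 0.500000, 1.16667, 1.33333, 1.50000.
Z = Σ gᵢe^(−Eᵢ/kT) = 2·e^(−0.166667) + 2·e^(−0.500000) + 2·e^(−1.16667) + 2·e^(−1.33333) + 3·e^(−1.50000) = 1.69296 + 1.21306 + 0.622804 + 0.527196 + 0.669390 = 4.72541.
F = −kT ln Z = −3.00 × ln(4.72541) = −3.00 × 1.55295 = -4.659 ε.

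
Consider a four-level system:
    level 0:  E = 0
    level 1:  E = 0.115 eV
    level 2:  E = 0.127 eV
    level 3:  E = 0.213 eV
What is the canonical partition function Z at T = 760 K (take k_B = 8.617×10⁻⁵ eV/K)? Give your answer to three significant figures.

k_BT = 8.617×10⁻⁵ × 760 K = 0.065489 eV.
Eᵢ/kT = 0, 1.7560, 1.9393, 3.2525.
Z = Σ e^(−Eᵢ/kT) = e^(−0) + e^(−1.7560) + e^(−1.9393) + e^(−3.2525) = 1.0000 + 0.17273 + 0.14380 + 0.038677 = 1.3552.

Z = 1.36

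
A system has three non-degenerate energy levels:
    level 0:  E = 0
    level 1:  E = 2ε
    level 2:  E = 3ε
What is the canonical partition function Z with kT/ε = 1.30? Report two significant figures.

Z = 1.3

Eᵢ/kT = 0, 1.538, 2.308.
Z = Σ e^(−Eᵢ/kT) = e^(−0) + e^(−1.538) + e^(−2.308) = 1.000 + 0.2148 + 0.09946 = 1.314.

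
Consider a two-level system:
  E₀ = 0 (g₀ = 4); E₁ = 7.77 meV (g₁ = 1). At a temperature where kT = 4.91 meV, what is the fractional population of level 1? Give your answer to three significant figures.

0.0489

Eᵢ/kT = 0, 1.5825.
Z = Σ gᵢe^(−Eᵢ/kT) = 4·e^(−0) + 1·e^(−1.5825) = 4.0000 + 0.20546 = 4.2055.
P₁ = g₁ e^(−E₁/kT) / Z = 0.20546/4.2055 = 0.0489.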